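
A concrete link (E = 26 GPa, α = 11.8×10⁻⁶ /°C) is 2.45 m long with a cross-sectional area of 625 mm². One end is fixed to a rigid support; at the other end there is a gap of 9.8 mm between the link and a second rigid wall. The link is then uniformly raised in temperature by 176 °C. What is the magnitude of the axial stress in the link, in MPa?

σ ≈ 0 MPa

Free thermal elongation = αΔT L = 11.8×10⁻⁶ × 176 × 2450 = 5.088 mm.
Since δ_free = 5.09 mm is less than the 9.8 mm gap, the link never touches the wall. No axial force develops.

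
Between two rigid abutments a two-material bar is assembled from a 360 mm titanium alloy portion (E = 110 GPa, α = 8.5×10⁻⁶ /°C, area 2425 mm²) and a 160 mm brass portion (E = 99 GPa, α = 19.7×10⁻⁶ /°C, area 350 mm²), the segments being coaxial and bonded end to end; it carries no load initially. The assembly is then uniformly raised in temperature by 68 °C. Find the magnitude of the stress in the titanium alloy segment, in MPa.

With the walls removed the bar would change length by δ_free = Σ αᵢΔT Lᵢ = 8.5×10⁻⁶×68×360 + 19.7×10⁻⁶×68×160 = 0.4224 mm.
The rigid supports impose zero overall length change; the single axial force P common to all segments must satisfy P Σ Lᵢ/(AᵢEᵢ) = δ_free.
Σ Lᵢ/(AᵢEᵢ) = 360/(2425×110×10³) + 160/(350×99×10³) = 5.967×10⁻⁶ mm/N.
P = 0.4224 / 5.967×10⁻⁶ = 70790 N = 70.79 kN, compressive.
σ_{titanium alloy} = P / A = 70790 / 2425 = 29.19 MPa.

σ ≈ 29.2 MPa (compressive)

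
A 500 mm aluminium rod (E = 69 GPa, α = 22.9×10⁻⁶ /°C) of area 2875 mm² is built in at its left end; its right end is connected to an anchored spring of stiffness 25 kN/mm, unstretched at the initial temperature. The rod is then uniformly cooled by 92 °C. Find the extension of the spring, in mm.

If the spring were absent the rod would shorten by αΔT L = 22.9×10⁻⁶ × 92 × 500 = 1.053 mm.
With a force P in the spring, the elastic change of the rod is PL/(AE) and that of the spring is P/k; compatibility requires their sum to equal δ_free.
P [ L/(AE) + 1/k ] = δ_free → P [ 500/(2875×69×10³) + 1/(25×10³) ] = 1.053.
P = 1.053 / 4.252×10⁻⁵ = 24770 N.
Spring extension = P/k = 24770/(25×10³) = 0.991 mm.

δ ≈ 0.991 mm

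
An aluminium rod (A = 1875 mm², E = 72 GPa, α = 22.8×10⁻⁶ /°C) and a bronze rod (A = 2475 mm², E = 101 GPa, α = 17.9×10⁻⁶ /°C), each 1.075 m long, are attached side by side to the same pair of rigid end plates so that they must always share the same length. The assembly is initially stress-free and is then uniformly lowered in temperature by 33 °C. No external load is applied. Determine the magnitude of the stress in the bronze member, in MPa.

σ ≈ 5.73 MPa (compressive)

Equilibrium of a rigid end plate with no external load gives equal and opposite internal forces ±P in the two members. Since α_{aluminium} > α_{bronze}, cooling drives the aluminium into tension and the bronze into compression.
Setting the final lengths equal and cancelling L: (α₁ − α₂)ΔT = P/(A₁E₁) + P/(A₂E₂).
|α₁ − α₂|·ΔT = 4.9×10⁻⁶ × 33 = 0.0001617.
1/(A₁E₁) + 1/(A₂E₂) = 1/(1875×72×10³) + 1/(2475×101×10³) = 1.141×10⁻⁸ N⁻¹.
P = 0.0001617 / 1.141×10⁻⁸ = 14170 N = 14.17 kN.
σ_{bronze} = P/A₂ = 14170/2475 = 5.727 MPa, compressive.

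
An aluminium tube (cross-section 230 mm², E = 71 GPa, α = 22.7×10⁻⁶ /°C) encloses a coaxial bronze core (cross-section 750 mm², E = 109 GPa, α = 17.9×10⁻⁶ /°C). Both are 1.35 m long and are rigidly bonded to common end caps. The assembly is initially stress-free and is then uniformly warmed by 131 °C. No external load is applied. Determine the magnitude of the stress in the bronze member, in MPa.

σ ≈ 11.4 MPa (tensile)

Equilibrium of a rigid end plate with no external load gives equal and opposite internal forces ±P in the two members. Since α_{aluminium} > α_{bronze}, heating drives the aluminium into compression and the bronze into tension.
Equating the net (thermal + elastic) strains gives |α₁ − α₂|·ΔT = P·[1/(A₁E₁) + 1/(A₂E₂)].
|α₁ − α₂|·ΔT = 4.8×10⁻⁶ × 131 = 0.0006288.
1/(A₁E₁) + 1/(A₂E₂) = 1/(230×71×10³) + 1/(750×109×10³) = 7.347×10⁻⁸ N⁻¹.
P = 0.0006288 / 7.347×10⁻⁸ = 8559 N = 8.559 kN.
σ_{bronze} = P/A₂ = 8559/750 = 11.41 MPa, tensile.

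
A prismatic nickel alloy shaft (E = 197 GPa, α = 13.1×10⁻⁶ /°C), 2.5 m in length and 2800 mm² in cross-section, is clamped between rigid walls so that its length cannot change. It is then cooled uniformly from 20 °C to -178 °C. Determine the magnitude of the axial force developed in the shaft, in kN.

P ≈ 1430 kN (tensile)

Full restraint means ε = 0, so the stress is σ = EαΔT = 197×10³ × 13.1×10⁻⁶ × 198 = 511 MPa.
P = AEαΔT = 2800 × 197×10³ × 13.1×10⁻⁶ × 198 = 1431 kN (tensile).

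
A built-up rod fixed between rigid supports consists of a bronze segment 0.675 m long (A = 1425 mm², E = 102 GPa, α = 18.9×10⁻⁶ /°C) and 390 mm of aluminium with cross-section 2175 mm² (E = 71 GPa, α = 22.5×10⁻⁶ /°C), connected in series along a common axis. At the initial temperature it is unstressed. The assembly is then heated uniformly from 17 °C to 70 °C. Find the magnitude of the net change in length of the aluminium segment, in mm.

|ΔL| ≈ 0.0631 mm

Free thermal expansion of the whole bar: Σ αᵢΔT Lᵢ = 18.9×10⁻⁶×53×675 + 22.5×10⁻⁶×53×390 = 1.141 mm.
The walls prevent any net length change, so an axial force P (same in every segment) develops. Compatibility: P · Σ Lᵢ/(AᵢEᵢ) = δ_free.
Σ Lᵢ/(AᵢEᵢ) = 675/(1425×102×10³) + 390/(2175×71×10³) = 7.169×10⁻⁶ mm/N.
So P = 1.141 / 7.169×10⁻⁶ = 159.2 kN, compressive.
For the aluminium segment, free thermal change = 22.5×10⁻⁶×53×390 = 0.4651 mm and elastic change from P = 159200×390/(2175×71×10³) = 0.402 mm; these oppose, so the net change is 0.0631 mm (segment lengthens).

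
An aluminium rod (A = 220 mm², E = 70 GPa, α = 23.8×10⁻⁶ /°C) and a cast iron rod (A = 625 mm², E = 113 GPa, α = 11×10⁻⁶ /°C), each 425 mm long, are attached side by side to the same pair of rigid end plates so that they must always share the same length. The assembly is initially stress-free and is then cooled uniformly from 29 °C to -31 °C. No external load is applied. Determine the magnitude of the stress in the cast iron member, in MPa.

The aluminium has the larger α, so on cooling it would change length more than the cast iron if both were free. The rigid plates force a common final length, so the aluminium is put into tension and the cast iron into compression, with equal and opposite forces P (no external load).
Setting the final lengths equal and cancelling L: (α₁ − α₂)ΔT = P/(A₁E₁) + P/(A₂E₂).
|α₁ − α₂|·ΔT = 12.8×10⁻⁶ × 60 = 0.000768.
1/(A₁E₁) + 1/(A₂E₂) = 1/(220×70×10³) + 1/(625×113×10³) = 7.909×10⁻⁸ N⁻¹.
P = 0.000768 / 7.909×10⁻⁸ = 9710 N = 9.71 kN.
σ_{cast iron} = P/A₂ = 9710/625 = 15.54 MPa, compressive.

σ ≈ 15.5 MPa (compressive)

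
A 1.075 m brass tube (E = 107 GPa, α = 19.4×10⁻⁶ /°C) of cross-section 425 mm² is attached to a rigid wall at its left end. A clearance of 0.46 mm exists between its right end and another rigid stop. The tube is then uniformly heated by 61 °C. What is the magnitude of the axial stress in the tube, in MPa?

If the wall were absent the tube would grow by αΔT L = 19.4×10⁻⁶ × 61 × 1075 = 1.272 mm.
This exceeds the 0.46 mm gap, so the wall pushes back. The portion of expansion that must be recovered elastically is δ_free − gap = 1.272 − 0.46 = 0.8122 mm.
That suppressed elongation corresponds to σ = E·Δ/L = 107×10³ × 0.8122/1075 = 80.84 MPa.

σ ≈ 80.8 MPa (compressive)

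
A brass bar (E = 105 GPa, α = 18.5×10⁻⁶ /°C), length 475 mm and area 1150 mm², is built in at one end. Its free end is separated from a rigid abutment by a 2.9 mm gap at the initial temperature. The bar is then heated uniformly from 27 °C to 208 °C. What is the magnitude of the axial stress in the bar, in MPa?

σ ≈ 0 MPa

If the wall were absent the bar would grow by αΔT L = 18.5×10⁻⁶ × 181 × 475 = 1.591 mm.
Since δ_free = 1.59 mm is less than the 2.9 mm gap, the bar never touches the wall. No axial force develops.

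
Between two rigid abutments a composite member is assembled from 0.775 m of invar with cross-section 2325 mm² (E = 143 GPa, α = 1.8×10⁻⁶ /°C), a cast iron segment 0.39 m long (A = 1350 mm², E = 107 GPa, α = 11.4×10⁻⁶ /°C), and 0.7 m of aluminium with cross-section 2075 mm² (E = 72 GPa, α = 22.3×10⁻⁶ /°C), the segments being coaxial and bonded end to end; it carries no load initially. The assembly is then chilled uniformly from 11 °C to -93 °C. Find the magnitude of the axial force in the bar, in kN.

If the supports were absent, the total length change would be Σ αᵢΔT Lᵢ = 1.8×10⁻⁶×104×775 + 11.4×10⁻⁶×104×390 + 22.3×10⁻⁶×104×700 = 2.231 mm.
The rigid supports impose zero overall length change; the single axial force P common to all segments must satisfy P Σ Lᵢ/(AᵢEᵢ) = δ_free.
Σ Lᵢ/(AᵢEᵢ) = 775/(2325×143×10³) + 390/(1350×107×10³) + 700/(2075×72×10³) = 9.716×10⁻⁶ mm/N.
So P = 2.231 / 9.716×10⁻⁶ = 229.6 kN, tensile.

P ≈ 230 kN (tensile)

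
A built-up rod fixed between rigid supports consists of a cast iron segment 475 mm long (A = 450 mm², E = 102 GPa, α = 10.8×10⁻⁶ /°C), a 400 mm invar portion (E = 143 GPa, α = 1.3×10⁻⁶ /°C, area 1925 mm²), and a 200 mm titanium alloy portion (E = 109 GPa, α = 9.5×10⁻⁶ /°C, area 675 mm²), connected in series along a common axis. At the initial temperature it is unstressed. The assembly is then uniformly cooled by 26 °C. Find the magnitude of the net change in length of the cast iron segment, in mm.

|ΔL| ≈ 0.00653 mm

If the supports were absent, the total length change would be Σ αᵢΔT Lᵢ = 10.8×10⁻⁶×26×475 + 1.3×10⁻⁶×26×400 + 9.5×10⁻⁶×26×200 = 0.1963 mm.
Since the ends are fixed, an axial force P builds up, equal in every segment, with P · Σ Lᵢ/(AᵢEᵢ) = δ_free.
Σ Lᵢ/(AᵢEᵢ) = 475/(450×102×10³) + 400/(1925×143×10³) + 200/(675×109×10³) = 1.452×10⁻⁵ mm/N.
Hence P = δ_free / Σ(L/AE) = 0.1963/1.452×10⁻⁵ = 13.52 kN (tensile).
For the cast iron segment, free thermal change = 10.8×10⁻⁶×26×475 = 0.1334 mm and elastic change from P = 13520×475/(450×102×10³) = 0.1399 mm; these oppose, so the net change is 0.00653 mm (segment lengthens).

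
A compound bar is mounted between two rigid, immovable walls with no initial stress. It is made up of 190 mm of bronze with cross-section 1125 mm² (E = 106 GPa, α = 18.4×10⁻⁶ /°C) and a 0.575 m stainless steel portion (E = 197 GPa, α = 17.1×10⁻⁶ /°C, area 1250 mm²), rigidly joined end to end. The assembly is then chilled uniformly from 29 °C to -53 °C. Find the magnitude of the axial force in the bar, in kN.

P ≈ 278 kN (tensile)

If the supports were absent, the total length change would be Σ αᵢΔT Lᵢ = 18.4×10⁻⁶×82×190 + 17.1×10⁻⁶×82×575 = 1.093 mm.
The walls prevent any net length change, so an axial force P (same in every segment) develops. Compatibility: P · Σ Lᵢ/(AᵢEᵢ) = δ_free.
Σ Lᵢ/(AᵢEᵢ) = 190/(1125×106×10³) + 575/(1250×197×10³) = 3.928×10⁻⁶ mm/N.
Hence P = δ_free / Σ(L/AE) = 1.093/3.928×10⁻⁶ = 278.2 kN (tensile).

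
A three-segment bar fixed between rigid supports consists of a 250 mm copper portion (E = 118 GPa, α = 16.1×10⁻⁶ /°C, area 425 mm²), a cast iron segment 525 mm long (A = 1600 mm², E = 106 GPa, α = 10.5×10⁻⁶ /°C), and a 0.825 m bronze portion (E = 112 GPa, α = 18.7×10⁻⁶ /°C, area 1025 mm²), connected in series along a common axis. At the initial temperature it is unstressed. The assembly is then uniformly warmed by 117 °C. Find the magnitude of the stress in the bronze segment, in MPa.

With the walls removed the bar would change length by δ_free = Σ αᵢΔT Lᵢ = 16.1×10⁻⁶×117×250 + 10.5×10⁻⁶×117×525 + 18.7×10⁻⁶×117×825 = 2.921 mm.
Since the ends are fixed, an axial force P builds up, equal in every segment, with P · Σ Lᵢ/(AᵢEᵢ) = δ_free.
Σ Lᵢ/(AᵢEᵢ) = 250/(425×118×10³) + 525/(1600×106×10³) + 825/(1025×112×10³) = 1.527×10⁻⁵ mm/N.
Hence P = δ_free / Σ(L/AE) = 2.921/1.527×10⁻⁵ = 191.3 kN (compressive).
σ_{bronze} = P / A = 191300 / 1025 = 186.7 MPa.

σ ≈ 187 MPa (compressive)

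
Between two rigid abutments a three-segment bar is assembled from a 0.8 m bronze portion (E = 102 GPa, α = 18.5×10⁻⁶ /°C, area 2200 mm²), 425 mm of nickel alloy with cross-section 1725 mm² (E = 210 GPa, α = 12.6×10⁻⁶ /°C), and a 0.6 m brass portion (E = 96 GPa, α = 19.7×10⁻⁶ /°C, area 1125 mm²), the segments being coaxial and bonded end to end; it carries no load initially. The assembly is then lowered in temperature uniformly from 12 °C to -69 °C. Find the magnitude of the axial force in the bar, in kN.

If the supports were absent, the total length change would be Σ αᵢΔT Lᵢ = 18.5×10⁻⁶×81×800 + 12.6×10⁻⁶×81×425 + 19.7×10⁻⁶×81×600 = 2.59 mm.
The rigid supports impose zero overall length change; the single axial force P common to all segments must satisfy P Σ Lᵢ/(AᵢEᵢ) = δ_free.
The series flexibility is Σ Lᵢ/(AᵢEᵢ) = 800/(2200×102×10³) + 425/(1725×210×10³) + 600/(1125×96×10³) = 1.029×10⁻⁵ mm/N.
So P = 2.59 / 1.029×10⁻⁵ = 251.6 kN, tensile.

P ≈ 252 kN (tensile)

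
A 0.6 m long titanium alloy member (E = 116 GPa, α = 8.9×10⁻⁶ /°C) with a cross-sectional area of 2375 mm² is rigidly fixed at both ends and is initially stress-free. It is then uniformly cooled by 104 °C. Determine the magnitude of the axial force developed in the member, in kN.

P ≈ 255 kN (tensile)

With zero net strain, σ = E·αΔT = 116 GPa × 8.9×10⁻⁶ × 104 = 107.4 MPa.
Then P = σA = 107.4 × 2375 mm² = 255 kN, tensile.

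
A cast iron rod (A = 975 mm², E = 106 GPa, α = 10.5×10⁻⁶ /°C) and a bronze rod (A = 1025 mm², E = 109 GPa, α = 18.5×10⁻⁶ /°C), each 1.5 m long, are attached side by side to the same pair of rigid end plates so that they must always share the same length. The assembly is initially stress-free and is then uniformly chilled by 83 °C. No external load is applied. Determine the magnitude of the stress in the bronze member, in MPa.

σ ≈ 34.8 MPa (tensile)

The bronze has the larger α, so on cooling it would change length more than the cast iron if both were free. The rigid plates force a common final length, so the bronze is put into tension and the cast iron into compression, with equal and opposite forces P (no external load).
Setting the final lengths equal and cancelling L: (α₁ − α₂)ΔT = P/(A₁E₁) + P/(A₂E₂).
|α₁ − α₂|·ΔT = 8×10⁻⁶ × 83 = 0.000664.
1/(A₁E₁) + 1/(A₂E₂) = 1/(975×106×10³) + 1/(1025×109×10³) = 1.863×10⁻⁸ N⁻¹.
So P = 0.000664 / 1.863×10⁻⁸ = 35.65 kN.
σ_{bronze} = P/A₂ = 35650/1025 = 34.78 MPa, tensile.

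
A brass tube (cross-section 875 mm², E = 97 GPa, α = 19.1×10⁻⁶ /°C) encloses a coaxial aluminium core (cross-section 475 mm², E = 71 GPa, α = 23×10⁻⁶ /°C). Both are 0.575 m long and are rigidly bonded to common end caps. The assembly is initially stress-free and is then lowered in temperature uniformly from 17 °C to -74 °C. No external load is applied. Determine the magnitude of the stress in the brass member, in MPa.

Both members must finish at the same length. With the larger α, the aluminium tends to over-contract; the plates restrain it, putting the aluminium in tension and the brass in compression. With no external load the two internal forces are equal and opposite, magnitude P.
Setting the final lengths equal and cancelling L: (α₁ − α₂)ΔT = P/(A₁E₁) + P/(A₂E₂).
|α₁ − α₂|·ΔT = 3.9×10⁻⁶ × 91 = 0.0003549.
1/(A₁E₁) + 1/(A₂E₂) = 1/(875×97×10³) + 1/(475×71×10³) = 4.143×10⁻⁸ N⁻¹.
P = 0.0003549 / 4.143×10⁻⁸ = 8566 N = 8.566 kN.
σ_{brass} = P/A₁ = 8566/875 = 9.789 MPa, compressive.

σ ≈ 9.79 MPa (compressive)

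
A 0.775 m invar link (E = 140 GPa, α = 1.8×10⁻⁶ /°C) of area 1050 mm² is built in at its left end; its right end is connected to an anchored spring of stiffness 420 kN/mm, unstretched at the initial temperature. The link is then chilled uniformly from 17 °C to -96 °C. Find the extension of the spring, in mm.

δ ≈ 0.049 mm

Free thermal contraction: δ_free = αΔT L = 1.8×10⁻⁶ × 113 × 775 = 0.1576 mm.
With a force P in the spring, the elastic change of the link is PL/(AE) and that of the spring is P/k; compatibility requires their sum to equal δ_free.
So P = δ_free / [L/(AE) + 1/k] = 0.1576 / [ 775/(1050×140×10³) + 1/(420×10³) ].
P = 0.1576 / 7.653×10⁻⁶ = 20600 N.
Spring extension = P/k = 20600/(420×10³) = 0.04904 mm.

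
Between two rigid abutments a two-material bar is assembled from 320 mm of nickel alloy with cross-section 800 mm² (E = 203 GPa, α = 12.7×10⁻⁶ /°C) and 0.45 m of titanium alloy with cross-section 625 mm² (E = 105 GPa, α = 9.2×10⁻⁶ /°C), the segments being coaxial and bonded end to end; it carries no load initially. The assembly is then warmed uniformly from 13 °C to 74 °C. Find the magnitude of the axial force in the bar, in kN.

With the walls removed the bar would change length by δ_free = Σ αᵢΔT Lᵢ = 12.7×10⁻⁶×61×320 + 9.2×10⁻⁶×61×450 = 0.5004 mm.
The walls prevent any net length change, so an axial force P (same in every segment) develops. Compatibility: P · Σ Lᵢ/(AᵢEᵢ) = δ_free.
Σ Lᵢ/(AᵢEᵢ) = 320/(800×203×10³) + 450/(625×105×10³) = 8.828×10⁻⁶ mm/N.
So P = 0.5004 / 8.828×10⁻⁶ = 56.69 kN, compressive.

P ≈ 56.7 kN (compressive)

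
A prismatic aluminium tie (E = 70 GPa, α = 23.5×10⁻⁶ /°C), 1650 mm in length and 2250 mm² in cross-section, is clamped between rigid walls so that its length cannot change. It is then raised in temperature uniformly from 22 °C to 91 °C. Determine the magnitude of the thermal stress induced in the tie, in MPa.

σ ≈ 114 MPa (compressive)

The supports are rigid, so the total axial strain is zero. The restrained thermal strain is ε = αΔT = 23.5×10⁻⁶ × 69 = 1621.5×10⁻⁶.
σ = EαΔT = 70×10³ × 23.5×10⁻⁶ × 69 = 113.5 MPa (compressive; the tie is trying to expand).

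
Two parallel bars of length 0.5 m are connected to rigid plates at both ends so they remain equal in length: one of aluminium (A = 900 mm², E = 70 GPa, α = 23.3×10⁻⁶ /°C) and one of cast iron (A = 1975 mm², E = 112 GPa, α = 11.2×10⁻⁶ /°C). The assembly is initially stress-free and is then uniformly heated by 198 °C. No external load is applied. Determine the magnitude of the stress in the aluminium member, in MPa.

σ ≈ 131 MPa (compressive)

Both members must finish at the same length. With the larger α, the aluminium tends to over-expand; the plates restrain it, putting the aluminium in compression and the cast iron in tension. With no external load the two internal forces are equal and opposite, magnitude P.
Compatibility of the two members (thermal + elastic change equal): (α₁ − α₂)ΔT = P·[1/(A₁E₁) + 1/(A₂E₂)].
|α₁ − α₂|·ΔT = 12.1×10⁻⁶ × 198 = 0.002396.
1/(A₁E₁) + 1/(A₂E₂) = 1/(900×70×10³) + 1/(1975×112×10³) = 2.039×10⁻⁸ N⁻¹.
P = 0.002396 / 2.039×10⁻⁸ = 117500 N = 117.5 kN.
σ_{aluminium} = P/A₁ = 117500/900 = 130.5 MPa, compressive.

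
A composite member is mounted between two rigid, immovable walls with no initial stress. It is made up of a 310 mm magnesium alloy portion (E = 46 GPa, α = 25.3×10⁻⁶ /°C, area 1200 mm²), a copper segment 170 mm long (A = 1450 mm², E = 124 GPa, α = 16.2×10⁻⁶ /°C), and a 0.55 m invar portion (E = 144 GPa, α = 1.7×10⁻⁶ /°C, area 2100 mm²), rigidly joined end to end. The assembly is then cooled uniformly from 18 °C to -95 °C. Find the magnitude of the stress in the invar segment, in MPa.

Free thermal contraction of the whole bar: Σ αᵢΔT Lᵢ = 25.3×10⁻⁶×113×310 + 16.2×10⁻⁶×113×170 + 1.7×10⁻⁶×113×550 = 1.303 mm.
The walls prevent any net length change, so an axial force P (same in every segment) develops. Compatibility: P · Σ Lᵢ/(AᵢEᵢ) = δ_free.
The series flexibility is Σ Lᵢ/(AᵢEᵢ) = 310/(1200×46×10³) + 170/(1450×124×10³) + 550/(2100×144×10³) = 8.38×10⁻⁶ mm/N.
So P = 1.303 / 8.38×10⁻⁶ = 155.5 kN, tensile.
σ_{invar} = P / A = 155500 / 2100 = 74.05 MPa.

σ ≈ 74 MPa (tensile)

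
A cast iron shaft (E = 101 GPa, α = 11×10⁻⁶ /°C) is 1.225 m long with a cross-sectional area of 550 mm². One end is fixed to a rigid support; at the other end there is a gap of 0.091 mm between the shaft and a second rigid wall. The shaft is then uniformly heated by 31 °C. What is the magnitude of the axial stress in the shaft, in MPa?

Free thermal elongation = αΔT L = 11×10⁻⁶ × 31 × 1225 = 0.4177 mm.
The gap closes (δ_free > 0.091 mm) and the wall then resists a further 0.4177 − 0.091 = 0.3267 mm of expansion.
Compatibility: PL/(AE) = 0.3267 mm, so σ = P/A = E × (0.3267/1225) = 26.94 MPa.

σ ≈ 26.9 MPa (compressive)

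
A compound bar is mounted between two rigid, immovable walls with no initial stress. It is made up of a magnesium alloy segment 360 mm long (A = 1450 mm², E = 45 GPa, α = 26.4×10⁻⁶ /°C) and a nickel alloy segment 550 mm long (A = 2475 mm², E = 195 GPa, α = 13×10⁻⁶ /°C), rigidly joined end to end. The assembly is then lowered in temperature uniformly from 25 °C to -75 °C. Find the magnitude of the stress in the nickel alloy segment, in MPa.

With the walls removed the bar would change length by δ_free = Σ αᵢΔT Lᵢ = 26.4×10⁻⁶×100×360 + 13×10⁻⁶×100×550 = 1.665 mm.
The walls prevent any net length change, so an axial force P (same in every segment) develops. Compatibility: P · Σ Lᵢ/(AᵢEᵢ) = δ_free.
The series flexibility is Σ Lᵢ/(AᵢEᵢ) = 360/(1450×45×10³) + 550/(2475×195×10³) = 6.657×10⁻⁶ mm/N.
Hence P = δ_free / Σ(L/AE) = 1.665/6.657×10⁻⁶ = 250.2 kN (tensile).
σ_{nickel alloy} = P / A = 250200 / 2475 = 101.1 MPa.

σ ≈ 101 MPa (tensile)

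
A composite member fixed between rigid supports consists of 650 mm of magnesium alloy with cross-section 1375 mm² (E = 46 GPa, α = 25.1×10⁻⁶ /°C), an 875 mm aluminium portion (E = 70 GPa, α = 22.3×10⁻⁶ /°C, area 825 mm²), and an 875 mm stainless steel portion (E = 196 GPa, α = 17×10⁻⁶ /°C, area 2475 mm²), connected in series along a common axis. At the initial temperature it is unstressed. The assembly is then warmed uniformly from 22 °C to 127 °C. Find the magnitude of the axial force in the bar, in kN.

If the supports were absent, the total length change would be Σ αᵢΔT Lᵢ = 25.1×10⁻⁶×105×650 + 22.3×10⁻⁶×105×875 + 17×10⁻⁶×105×875 = 5.324 mm.
The walls prevent any net length change, so an axial force P (same in every segment) develops. Compatibility: P · Σ Lᵢ/(AᵢEᵢ) = δ_free.
Σ Lᵢ/(AᵢEᵢ) = 650/(1375×46×10³) + 875/(825×70×10³) + 875/(2475×196×10³) = 2.723×10⁻⁵ mm/N.
So P = 5.324 / 2.723×10⁻⁵ = 195.5 kN, compressive.

P ≈ 195 kN (compressive)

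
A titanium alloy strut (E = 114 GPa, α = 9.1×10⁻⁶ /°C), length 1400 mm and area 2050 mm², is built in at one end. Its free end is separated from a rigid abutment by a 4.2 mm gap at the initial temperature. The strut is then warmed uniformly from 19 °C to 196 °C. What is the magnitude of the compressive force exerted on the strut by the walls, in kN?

P ≈ 0 kN

Unrestrained expansion: δ_free = αΔT L = 9.1×10⁻⁶ × 177 × 1400 = 2.255 mm.
This is smaller than the 4.2 mm clearance, so the strut expands freely without reaching the stop — the stress is zero.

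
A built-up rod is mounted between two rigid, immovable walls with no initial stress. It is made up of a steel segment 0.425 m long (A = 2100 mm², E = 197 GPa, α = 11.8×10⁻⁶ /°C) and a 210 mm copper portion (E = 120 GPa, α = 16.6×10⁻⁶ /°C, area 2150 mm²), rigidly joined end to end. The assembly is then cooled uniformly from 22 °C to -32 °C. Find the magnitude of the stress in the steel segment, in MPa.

σ ≈ 119 MPa (tensile)

Free thermal contraction of the whole bar: Σ αᵢΔT Lᵢ = 11.8×10⁻⁶×54×425 + 16.6×10⁻⁶×54×210 = 0.4591 mm.
The rigid supports impose zero overall length change; the single axial force P common to all segments must satisfy P Σ Lᵢ/(AᵢEᵢ) = δ_free.
The series flexibility is Σ Lᵢ/(AᵢEᵢ) = 425/(2100×197×10³) + 210/(2150×120×10³) = 1.841×10⁻⁶ mm/N.
So P = 0.4591 / 1.841×10⁻⁶ = 249.3 kN, tensile.
σ_{steel} = P / A = 249300 / 2100 = 118.7 MPa.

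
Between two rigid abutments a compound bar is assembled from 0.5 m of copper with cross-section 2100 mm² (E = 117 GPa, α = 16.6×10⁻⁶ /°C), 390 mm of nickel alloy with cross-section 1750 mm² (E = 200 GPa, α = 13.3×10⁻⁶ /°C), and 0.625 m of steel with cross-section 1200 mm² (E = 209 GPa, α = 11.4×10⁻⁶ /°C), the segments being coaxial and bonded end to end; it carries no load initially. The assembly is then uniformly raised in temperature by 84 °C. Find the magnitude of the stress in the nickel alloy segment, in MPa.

Free thermal expansion of the whole bar: Σ αᵢΔT Lᵢ = 16.6×10⁻⁶×84×500 + 13.3×10⁻⁶×84×390 + 11.4×10⁻⁶×84×625 = 1.731 mm.
Since the ends are fixed, an axial force P builds up, equal in every segment, with P · Σ Lᵢ/(AᵢEᵢ) = δ_free.
Σ Lᵢ/(AᵢEᵢ) = 500/(2100×117×10³) + 390/(1750×200×10³) + 625/(1200×209×10³) = 5.641×10⁻⁶ mm/N.
Hence P = δ_free / Σ(L/AE) = 1.731/5.641×10⁻⁶ = 306.9 kN (compressive).
σ_{nickel alloy} = P / A = 306900 / 1750 = 175.4 MPa.

σ ≈ 175 MPa (compressive)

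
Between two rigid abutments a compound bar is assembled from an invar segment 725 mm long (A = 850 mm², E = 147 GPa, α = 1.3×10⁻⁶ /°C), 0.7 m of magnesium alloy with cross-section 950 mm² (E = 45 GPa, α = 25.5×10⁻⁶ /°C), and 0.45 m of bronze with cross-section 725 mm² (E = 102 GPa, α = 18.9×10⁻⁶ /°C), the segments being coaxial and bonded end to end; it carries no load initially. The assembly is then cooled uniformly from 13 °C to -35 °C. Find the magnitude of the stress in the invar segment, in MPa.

σ ≈ 54.5 MPa (tensile)

Free thermal contraction of the whole bar: Σ αᵢΔT Lᵢ = 1.3×10⁻⁶×48×725 + 25.5×10⁻⁶×48×700 + 18.9×10⁻⁶×48×450 = 1.31 mm.
The walls prevent any net length change, so an axial force P (same in every segment) develops. Compatibility: P · Σ Lᵢ/(AᵢEᵢ) = δ_free.
The series flexibility is Σ Lᵢ/(AᵢEᵢ) = 725/(850×147×10³) + 700/(950×45×10³) + 450/(725×102×10³) = 2.826×10⁻⁵ mm/N.
So P = 1.31 / 2.826×10⁻⁵ = 46.36 kN, tensile.
σ_{invar} = P / A = 46360 / 850 = 54.54 MPa.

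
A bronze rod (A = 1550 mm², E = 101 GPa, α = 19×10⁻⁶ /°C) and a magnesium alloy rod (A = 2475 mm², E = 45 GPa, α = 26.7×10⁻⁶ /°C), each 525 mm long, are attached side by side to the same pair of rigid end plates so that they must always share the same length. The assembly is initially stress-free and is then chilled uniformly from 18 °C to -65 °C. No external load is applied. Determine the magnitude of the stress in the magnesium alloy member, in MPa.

σ ≈ 16.8 MPa (tensile)

Equilibrium of a rigid end plate with no external load gives equal and opposite internal forces ±P in the two members. Since α_{magnesium alloy} > α_{bronze}, cooling drives the magnesium alloy into tension and the bronze into compression.
Compatibility of the two members (thermal + elastic change equal): (α₁ − α₂)ΔT = P·[1/(A₁E₁) + 1/(A₂E₂)].
|α₁ − α₂|·ΔT = 7.7×10⁻⁶ × 83 = 0.0006391.
1/(A₁E₁) + 1/(A₂E₂) = 1/(1550×101×10³) + 1/(2475×45×10³) = 1.537×10⁻⁸ N⁻¹.
So P = 0.0006391 / 1.537×10⁻⁸ = 41.59 kN.
σ_{magnesium alloy} = P/A₂ = 41590/2475 = 16.8 MPa, tensile.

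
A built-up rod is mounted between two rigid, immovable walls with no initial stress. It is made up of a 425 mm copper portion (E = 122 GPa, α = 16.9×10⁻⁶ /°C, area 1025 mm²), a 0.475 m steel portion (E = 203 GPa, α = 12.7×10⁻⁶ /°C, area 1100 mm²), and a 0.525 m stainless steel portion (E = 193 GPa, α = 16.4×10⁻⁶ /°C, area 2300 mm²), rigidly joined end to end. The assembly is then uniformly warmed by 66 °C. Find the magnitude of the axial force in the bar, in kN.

P ≈ 215 kN (compressive)

If the supports were absent, the total length change would be Σ αᵢΔT Lᵢ = 16.9×10⁻⁶×66×425 + 12.7×10⁻⁶×66×475 + 16.4×10⁻⁶×66×525 = 1.44 mm.
Since the ends are fixed, an axial force P builds up, equal in every segment, with P · Σ Lᵢ/(AᵢEᵢ) = δ_free.
Σ Lᵢ/(AᵢEᵢ) = 425/(1025×122×10³) + 475/(1100×203×10³) + 525/(2300×193×10³) = 6.709×10⁻⁶ mm/N.
P = 1.44 / 6.709×10⁻⁶ = 214700 N = 214.7 kN, compressive.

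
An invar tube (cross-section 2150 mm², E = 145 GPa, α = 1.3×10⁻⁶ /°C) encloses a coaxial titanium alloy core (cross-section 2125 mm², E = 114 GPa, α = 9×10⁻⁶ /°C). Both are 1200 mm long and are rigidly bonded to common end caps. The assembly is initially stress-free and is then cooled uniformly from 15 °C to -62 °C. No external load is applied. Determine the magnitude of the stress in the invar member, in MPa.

σ ≈ 37.6 MPa (compressive)

Both members must finish at the same length. With the larger α, the titanium alloy tends to over-contract; the plates restrain it, putting the titanium alloy in tension and the invar in compression. With no external load the two internal forces are equal and opposite, magnitude P.
Setting the final lengths equal and cancelling L: (α₁ − α₂)ΔT = P/(A₁E₁) + P/(A₂E₂).
|α₁ − α₂|·ΔT = 7.7×10⁻⁶ × 77 = 0.0005929.
1/(A₁E₁) + 1/(A₂E₂) = 1/(2150×145×10³) + 1/(2125×114×10³) = 7.336×10⁻⁹ N⁻¹.
P = 0.0005929 / 7.336×10⁻⁹ = 80820 N = 80.82 kN.
σ_{invar} = P/A₁ = 80820/2150 = 37.59 MPa, compressive.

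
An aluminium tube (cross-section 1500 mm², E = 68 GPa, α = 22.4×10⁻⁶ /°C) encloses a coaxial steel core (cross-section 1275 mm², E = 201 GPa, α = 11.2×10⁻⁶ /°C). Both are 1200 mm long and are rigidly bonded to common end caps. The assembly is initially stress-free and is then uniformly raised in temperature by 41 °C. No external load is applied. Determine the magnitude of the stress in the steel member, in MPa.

The aluminium has the larger α, so on heating it would change length more than the steel if both were free. The rigid plates force a common final length, so the aluminium is put into compression and the steel into tension, with equal and opposite forces P (no external load).
Compatibility of the two members (thermal + elastic change equal): (α₁ − α₂)ΔT = P·[1/(A₁E₁) + 1/(A₂E₂)].
|α₁ − α₂|·ΔT = 11.2×10⁻⁶ × 41 = 0.0004592.
1/(A₁E₁) + 1/(A₂E₂) = 1/(1500×68×10³) + 1/(1275×201×10³) = 1.371×10⁻⁸ N⁻¹.
P = 0.0004592 / 1.371×10⁻⁸ = 33500 N = 33.5 kN.
σ_{steel} = P/A₂ = 33500/1275 = 26.28 MPa, tensile.

σ ≈ 26.3 MPa (tensile)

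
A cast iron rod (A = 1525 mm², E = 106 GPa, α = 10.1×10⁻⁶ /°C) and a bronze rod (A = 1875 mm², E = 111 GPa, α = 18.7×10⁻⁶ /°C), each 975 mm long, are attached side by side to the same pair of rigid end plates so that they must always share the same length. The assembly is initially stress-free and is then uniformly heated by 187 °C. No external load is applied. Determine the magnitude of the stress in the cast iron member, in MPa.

σ ≈ 95.9 MPa (tensile)

Both members must finish at the same length. With the larger α, the bronze tends to over-expand; the plates restrain it, putting the bronze in compression and the cast iron in tension. With no external load the two internal forces are equal and opposite, magnitude P.
Setting the final lengths equal and cancelling L: (α₁ − α₂)ΔT = P/(A₁E₁) + P/(A₂E₂).
|α₁ − α₂|·ΔT = 8.6×10⁻⁶ × 187 = 0.001608.
1/(A₁E₁) + 1/(A₂E₂) = 1/(1525×106×10³) + 1/(1875×111×10³) = 1.099×10⁻⁸ N⁻¹.
P = 0.001608 / 1.099×10⁻⁸ = 146300 N = 146.3 kN.
σ_{cast iron} = P/A₁ = 146300/1525 = 95.95 MPa, tensile.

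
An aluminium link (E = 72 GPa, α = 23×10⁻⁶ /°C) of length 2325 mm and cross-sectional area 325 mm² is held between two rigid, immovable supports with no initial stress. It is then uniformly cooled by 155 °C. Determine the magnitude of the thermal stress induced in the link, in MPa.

With length fixed, the mechanical strain must cancel the thermal strain αΔT = 23×10⁻⁶ × 155 = 3565×10⁻⁶.
Hence σ = E·αΔT = 72×10³ × 3565×10⁻⁶ = 256.7 MPa, tensile.

σ ≈ 257 MPa (tensile)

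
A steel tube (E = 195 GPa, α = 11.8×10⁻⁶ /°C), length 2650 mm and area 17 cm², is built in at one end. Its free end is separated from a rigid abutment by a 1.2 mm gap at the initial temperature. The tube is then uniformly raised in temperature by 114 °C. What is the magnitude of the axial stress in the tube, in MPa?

Unrestrained expansion: δ_free = αΔT L = 11.8×10⁻⁶ × 114 × 2650 = 3.565 mm.
This exceeds the 1.2 mm gap, so the wall pushes back. The portion of expansion that must be recovered elastically is δ_free − gap = 3.565 − 1.2 = 2.365 mm.
That suppressed elongation corresponds to σ = E·Δ/L = 195×10³ × 2.365/2650 = 174 MPa.

σ ≈ 174 MPa (compressive)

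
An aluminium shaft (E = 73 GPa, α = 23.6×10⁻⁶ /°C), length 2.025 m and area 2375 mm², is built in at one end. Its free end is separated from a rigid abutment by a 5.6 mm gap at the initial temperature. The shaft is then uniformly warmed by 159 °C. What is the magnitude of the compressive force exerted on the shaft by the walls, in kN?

Free thermal elongation = αΔT L = 23.6×10⁻⁶ × 159 × 2025 = 7.599 mm.
This exceeds the 5.6 mm gap, so the wall pushes back. The portion of expansion that must be recovered elastically is δ_free − gap = 7.599 − 5.6 = 1.999 mm.
So σ = E(δ_free − g)/L = 73×10³ × 1.999/2025 = 72.05 MPa.
Force on the wall = σA = 72.05 × 2375 mm² = 171.1 kN.

P ≈ 171 kN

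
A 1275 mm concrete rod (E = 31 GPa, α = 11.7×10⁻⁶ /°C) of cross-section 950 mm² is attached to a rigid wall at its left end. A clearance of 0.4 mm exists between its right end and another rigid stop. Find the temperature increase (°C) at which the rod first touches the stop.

Contact occurs when the free expansion equals the gap: αΔT L = 0.4 mm.
ΔT = 0.4 / (11.7×10⁻⁶ × 1275) = 26.81 °C.

ΔT ≈ 26.8 °C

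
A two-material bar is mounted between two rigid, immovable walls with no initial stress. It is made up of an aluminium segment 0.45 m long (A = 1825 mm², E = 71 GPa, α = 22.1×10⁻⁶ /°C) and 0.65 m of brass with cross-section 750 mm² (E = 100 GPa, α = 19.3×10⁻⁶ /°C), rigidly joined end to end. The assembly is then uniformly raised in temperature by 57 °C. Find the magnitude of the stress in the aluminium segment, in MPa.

σ ≈ 57.9 MPa (compressive)

If the supports were absent, the total length change would be Σ αᵢΔT Lᵢ = 22.1×10⁻⁶×57×450 + 19.3×10⁻⁶×57×650 = 1.282 mm.
The rigid supports impose zero overall length change; the single axial force P common to all segments must satisfy P Σ Lᵢ/(AᵢEᵢ) = δ_free.
The series flexibility is Σ Lᵢ/(AᵢEᵢ) = 450/(1825×71×10³) + 650/(750×100×10³) = 1.214×10⁻⁵ mm/N.
P = 1.282 / 1.214×10⁻⁵ = 105600 N = 105.6 kN, compressive.
σ_{aluminium} = P / A = 105600 / 1825 = 57.86 MPa.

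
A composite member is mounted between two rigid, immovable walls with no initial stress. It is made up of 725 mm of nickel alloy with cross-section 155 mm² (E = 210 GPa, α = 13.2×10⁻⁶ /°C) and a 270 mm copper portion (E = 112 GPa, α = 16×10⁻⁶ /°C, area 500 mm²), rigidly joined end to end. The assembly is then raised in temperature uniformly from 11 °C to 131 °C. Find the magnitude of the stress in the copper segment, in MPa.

With the walls removed the bar would change length by δ_free = Σ αᵢΔT Lᵢ = 13.2×10⁻⁶×120×725 + 16×10⁻⁶×120×270 = 1.667 mm.
The walls prevent any net length change, so an axial force P (same in every segment) develops. Compatibility: P · Σ Lᵢ/(AᵢEᵢ) = δ_free.
The series flexibility is Σ Lᵢ/(AᵢEᵢ) = 725/(155×210×10³) + 270/(500×112×10³) = 2.709×10⁻⁵ mm/N.
Hence P = δ_free / Σ(L/AE) = 1.667/2.709×10⁻⁵ = 61.52 kN (compressive).
σ_{copper} = P / A = 61520 / 500 = 123 MPa.

σ ≈ 123 MPa (compressive)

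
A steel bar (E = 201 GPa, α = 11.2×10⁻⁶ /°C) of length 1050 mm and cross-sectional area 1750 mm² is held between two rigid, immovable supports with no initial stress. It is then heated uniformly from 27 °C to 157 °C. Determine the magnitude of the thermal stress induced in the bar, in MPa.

σ ≈ 293 MPa (compressive)

Because both ends are immovable the net strain is zero, and the suppressed thermal strain is αΔT = 11.2×10⁻⁶ × 130 = 1456×10⁻⁶.
Hence σ = E·αΔT = 201×10³ × 1456×10⁻⁶ = 292.7 MPa, compressive.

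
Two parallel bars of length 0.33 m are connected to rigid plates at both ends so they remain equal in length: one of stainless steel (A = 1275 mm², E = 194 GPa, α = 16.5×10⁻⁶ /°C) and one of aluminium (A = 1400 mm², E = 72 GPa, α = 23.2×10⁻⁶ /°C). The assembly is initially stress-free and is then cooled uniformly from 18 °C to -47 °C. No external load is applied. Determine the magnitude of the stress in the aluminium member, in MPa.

σ ≈ 22.3 MPa (tensile)

Equilibrium of a rigid end plate with no external load gives equal and opposite internal forces ±P in the two members. Since α_{aluminium} > α_{stainless steel}, cooling drives the aluminium into tension and the stainless steel into compression.
Setting the final lengths equal and cancelling L: (α₁ − α₂)ΔT = P/(A₁E₁) + P/(A₂E₂).
|α₁ − α₂|·ΔT = 6.7×10⁻⁶ × 65 = 0.0004355.
1/(A₁E₁) + 1/(A₂E₂) = 1/(1275×194×10³) + 1/(1400×72×10³) = 1.396×10⁻⁸ N⁻¹.
P = 0.0004355 / 1.396×10⁻⁸ = 31190 N = 31.19 kN.
σ_{aluminium} = P/A₂ = 31190/1400 = 22.28 MPa, tensile.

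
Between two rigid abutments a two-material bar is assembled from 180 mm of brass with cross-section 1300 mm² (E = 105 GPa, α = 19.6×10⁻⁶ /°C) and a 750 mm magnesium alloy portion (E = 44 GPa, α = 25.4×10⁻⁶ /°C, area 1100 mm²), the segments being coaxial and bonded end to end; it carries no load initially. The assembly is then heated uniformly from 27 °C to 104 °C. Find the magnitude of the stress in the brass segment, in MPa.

σ ≈ 79.5 MPa (compressive)

With the walls removed the bar would change length by δ_free = Σ αᵢΔT Lᵢ = 19.6×10⁻⁶×77×180 + 25.4×10⁻⁶×77×750 = 1.739 mm.
The walls prevent any net length change, so an axial force P (same in every segment) develops. Compatibility: P · Σ Lᵢ/(AᵢEᵢ) = δ_free.
The series flexibility is Σ Lᵢ/(AᵢEᵢ) = 180/(1300×105×10³) + 750/(1100×44×10³) = 1.681×10⁻⁵ mm/N.
So P = 1.739 / 1.681×10⁻⁵ = 103.4 kN, compressive.
σ_{brass} = P / A = 103400 / 1300 = 79.53 MPa.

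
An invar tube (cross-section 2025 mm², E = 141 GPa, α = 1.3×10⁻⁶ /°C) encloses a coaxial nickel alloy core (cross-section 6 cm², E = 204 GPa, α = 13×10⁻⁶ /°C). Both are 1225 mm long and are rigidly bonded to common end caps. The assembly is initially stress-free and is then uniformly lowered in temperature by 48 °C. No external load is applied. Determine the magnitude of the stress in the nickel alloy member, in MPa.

σ ≈ 80.2 MPa (tensile)

Both members must finish at the same length. With the larger α, the nickel alloy tends to over-contract; the plates restrain it, putting the nickel alloy in tension and the invar in compression. With no external load the two internal forces are equal and opposite, magnitude P.
Compatibility of the two members (thermal + elastic change equal): (α₁ − α₂)ΔT = P·[1/(A₁E₁) + 1/(A₂E₂)].
|α₁ − α₂|·ΔT = 11.7×10⁻⁶ × 48 = 0.0005616.
1/(A₁E₁) + 1/(A₂E₂) = 1/(2025×141×10³) + 1/(600×204×10³) = 1.167×10⁻⁸ N⁻¹.
P = 0.0005616 / 1.167×10⁻⁸ = 48110 N = 48.11 kN.
σ_{nickel alloy} = P/A₂ = 48110/600 = 80.19 MPa, tensile.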